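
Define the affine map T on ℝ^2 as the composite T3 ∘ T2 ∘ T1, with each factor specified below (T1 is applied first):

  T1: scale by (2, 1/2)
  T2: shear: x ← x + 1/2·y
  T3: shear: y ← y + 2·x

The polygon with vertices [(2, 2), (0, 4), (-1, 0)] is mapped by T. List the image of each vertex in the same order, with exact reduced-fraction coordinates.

image vertices: (9/2, 10), (1, 4), (-2, -4)

T1 scale by (2, 1/2): (2, 2) → (4, 1); (0, 4) → (0, 2); (-1, 0) → (-2, 0)
T2 shear: x ← x + 1/2·y: (4, 1) → (9/2, 1); (0, 2) → (1, 2); (-2, 0) → (-2, 0)
T3 shear: y ← y + 2·x: (9/2, 1) → (9/2, 10); (1, 2) → (1, 4); (-2, 0) → (-2, -4)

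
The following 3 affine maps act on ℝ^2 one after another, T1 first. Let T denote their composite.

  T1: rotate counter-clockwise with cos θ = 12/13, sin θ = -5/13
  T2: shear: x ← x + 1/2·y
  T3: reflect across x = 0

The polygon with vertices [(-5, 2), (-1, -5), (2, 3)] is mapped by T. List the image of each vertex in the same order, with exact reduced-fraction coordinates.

T1 rotate counter-clockwise with cos θ = 12/13, sin θ = -5/13: (-5, 2) → (-50/13, 49/13); (-1, -5) → (-37/13, -55/13); (2, 3) → (3, 2)
T2 shear: x ← x + 1/2·y: (-50/13, 49/13) → (-51/26, 49/13); (-37/13, -55/13) → (-129/26, -55/13); (3, 2) → (4, 2)
T3 reflect across x = 0: (-51/26, 49/13) → (51/26, 49/13); (-129/26, -55/13) → (129/26, -55/13); (4, 2) → (-4, 2)

image vertices: (51/26, 49/13), (129/26, -55/13), (-4, 2)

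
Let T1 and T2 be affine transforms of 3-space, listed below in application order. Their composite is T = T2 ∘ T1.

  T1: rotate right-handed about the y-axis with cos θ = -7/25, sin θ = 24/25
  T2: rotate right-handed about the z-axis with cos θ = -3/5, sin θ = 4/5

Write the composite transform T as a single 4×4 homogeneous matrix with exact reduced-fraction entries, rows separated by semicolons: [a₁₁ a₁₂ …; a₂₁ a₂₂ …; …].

T1 = [-7/25 0 24/25 0; 0 1 0 0; -24/25 0 -7/25 0; 0 0 0 1]
T2·T1 = [21/125 -4/5 -72/125 0; -28/125 -3/5 96/125 0; -24/25 0 -7/25 0; 0 0 0 1]

T = [21/125 -4/5 -72/125 0; -28/125 -3/5 96/125 0; -24/25 0 -7/25 0; 0 0 0 1]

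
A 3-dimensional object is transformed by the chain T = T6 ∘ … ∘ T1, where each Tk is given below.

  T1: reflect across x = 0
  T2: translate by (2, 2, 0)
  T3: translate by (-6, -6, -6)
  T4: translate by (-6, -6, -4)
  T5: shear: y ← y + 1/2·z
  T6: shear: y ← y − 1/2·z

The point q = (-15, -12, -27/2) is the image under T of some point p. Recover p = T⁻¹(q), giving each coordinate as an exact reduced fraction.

p = (5, -2, -7/2)

T1 = [-1 0 0 0; 0 1 0 0; 0 0 1 0; 0 0 0 1]
T2·T1 = [-1 0 0 2; 0 1 0 2; 0 0 1 0; 0 0 0 1]
T3·…·T1 = [-1 0 0 -4; 0 1 0 -4; 0 0 1 -6; 0 0 0 1]
T4·…·T1 = [-1 0 0 -10; 0 1 0 -10; 0 0 1 -10; 0 0 0 1]
T5·…·T1 = [-1 0 0 -10; 0 1 1/2 -15; 0 0 1 -10; 0 0 0 1]
T6·…·T1 = [-1 0 0 -10; 0 1 0 -10; 0 0 1 -10; 0 0 0 1]
det M = -1; M⁻¹ = [-1 0 0 -10; 0 1 0 10; 0 0 1 10; 0 0 0 1]
M⁻¹ · (-15, -12, -27/2)ᵀ = (5, -2, -7/2)ᵀ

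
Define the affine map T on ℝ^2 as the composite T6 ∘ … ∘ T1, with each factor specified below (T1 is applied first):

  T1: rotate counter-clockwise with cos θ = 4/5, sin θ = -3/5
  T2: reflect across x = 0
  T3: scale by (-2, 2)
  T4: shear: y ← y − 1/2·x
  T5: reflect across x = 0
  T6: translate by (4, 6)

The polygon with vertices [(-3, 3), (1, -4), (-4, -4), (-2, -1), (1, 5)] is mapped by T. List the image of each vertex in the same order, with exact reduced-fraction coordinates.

T1 rotate counter-clockwise with cos θ = 4/5, sin θ = -3/5: (-3, 3) → (-3/5, 21/5); (1, -4) → (-8/5, -19/5); (-4, -4) → (-28/5, -4/5); (-2, -1) → (-11/5, 2/5); (1, 5) → (19/5, 17/5)
T2 reflect across x = 0: (-3/5, 21/5) → (3/5, 21/5); (-8/5, -19/5) → (8/5, -19/5); (-28/5, -4/5) → (28/5, -4/5); (-11/5, 2/5) → (11/5, 2/5); (19/5, 17/5) → (-19/5, 17/5)
T3 scale by (-2, 2): (3/5, 21/5) → (-6/5, 42/5); (8/5, -19/5) → (-16/5, -38/5); (28/5, -4/5) → (-56/5, -8/5); (11/5, 2/5) → (-22/5, 4/5); (-19/5, 17/5) → (38/5, 34/5)
T4 shear: y ← y − 1/2·x: (-6/5, 42/5) → (-6/5, 9); (-16/5, -38/5) → (-16/5, -6); (-56/5, -8/5) → (-56/5, 4); (-22/5, 4/5) → (-22/5, 3); (38/5, 34/5) → (38/5, 3)
T5 reflect across x = 0: (-6/5, 9) → (6/5, 9); (-16/5, -6) → (16/5, -6); (-56/5, 4) → (56/5, 4); (-22/5, 3) → (22/5, 3); (38/5, 3) → (-38/5, 3)
T6 translate by (4, 6): (6/5, 9) → (26/5, 15); (16/5, -6) → (36/5, 0); (56/5, 4) → (76/5, 10); (22/5, 3) → (42/5, 9); (-38/5, 3) → (-18/5, 9)

image vertices: (26/5, 15), (36/5, 0), (76/5, 10), (42/5, 9), (-18/5, 9)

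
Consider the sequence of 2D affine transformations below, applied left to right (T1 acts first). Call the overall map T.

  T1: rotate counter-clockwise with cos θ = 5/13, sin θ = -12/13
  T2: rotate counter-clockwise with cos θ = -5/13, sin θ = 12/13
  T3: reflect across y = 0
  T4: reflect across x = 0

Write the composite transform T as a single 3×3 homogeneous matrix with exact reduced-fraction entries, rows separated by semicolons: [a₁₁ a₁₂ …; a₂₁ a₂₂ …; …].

T = [-119/169 120/169 0; -120/169 -119/169 0; 0 0 1]

T1 = [5/13 12/13 0; -12/13 5/13 0; 0 0 1]
T2·T1 = [119/169 -120/169 0; 120/169 119/169 0; 0 0 1]
T3·…·T1 = [119/169 -120/169 0; -120/169 -119/169 0; 0 0 1]
T4·…·T1 = [-119/169 120/169 0; -120/169 -119/169 0; 0 0 1]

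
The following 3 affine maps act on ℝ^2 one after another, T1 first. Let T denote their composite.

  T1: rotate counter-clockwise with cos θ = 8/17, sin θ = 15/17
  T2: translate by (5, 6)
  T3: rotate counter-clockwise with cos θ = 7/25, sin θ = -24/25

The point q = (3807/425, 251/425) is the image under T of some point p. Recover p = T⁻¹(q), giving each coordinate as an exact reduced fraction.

T1 = [8/17 -15/17 0; 15/17 8/17 0; 0 0 1]
T2·T1 = [8/17 -15/17 5; 15/17 8/17 6; 0 0 1]
T3·…·T1 = [416/425 87/425 179/25; -87/425 416/425 -78/25; 0 0 1]
det M = 1; M⁻¹ = [416/425 -87/425 -130/17; 87/425 416/425 27/17; 0 0 1]
M⁻¹ · (3807/425, 251/425)ᵀ = (1, 4)ᵀ

p = (1, 4)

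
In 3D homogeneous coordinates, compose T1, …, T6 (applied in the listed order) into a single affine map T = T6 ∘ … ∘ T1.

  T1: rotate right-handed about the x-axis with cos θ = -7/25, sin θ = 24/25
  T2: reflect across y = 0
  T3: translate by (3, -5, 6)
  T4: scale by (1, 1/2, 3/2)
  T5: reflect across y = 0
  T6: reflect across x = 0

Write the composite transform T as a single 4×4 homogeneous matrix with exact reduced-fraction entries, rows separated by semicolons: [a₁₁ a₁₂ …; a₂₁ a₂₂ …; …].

T1 = [1 0 0 0; 0 -7/25 -24/25 0; 0 24/25 -7/25 0; 0 0 0 1]
T2·T1 = [1 0 0 0; 0 7/25 24/25 0; 0 24/25 -7/25 0; 0 0 0 1]
T3·…·T1 = [1 0 0 3; 0 7/25 24/25 -5; 0 24/25 -7/25 6; 0 0 0 1]
T4·…·T1 = [1 0 0 3; 0 7/50 12/25 -5/2; 0 36/25 -21/50 9; 0 0 0 1]
T5·…·T1 = [1 0 0 3; 0 -7/50 -12/25 5/2; 0 36/25 -21/50 9; 0 0 0 1]
T6·…·T1 = [-1 0 0 -3; 0 -7/50 -12/25 5/2; 0 36/25 -21/50 9; 0 0 0 1]

T = [-1 0 0 -3; 0 -7/50 -12/25 5/2; 0 36/25 -21/50 9; 0 0 0 1]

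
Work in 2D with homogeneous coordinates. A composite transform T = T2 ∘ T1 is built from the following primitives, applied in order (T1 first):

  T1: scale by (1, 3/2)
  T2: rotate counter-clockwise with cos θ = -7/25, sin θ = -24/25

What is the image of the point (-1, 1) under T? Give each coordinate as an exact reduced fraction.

T1 scale by (1, 3/2): (-1, 1) → (-1, 3/2)
T2 rotate counter-clockwise with cos θ = -7/25, sin θ = -24/25: (-1, 3/2) → (43/25, 27/50)

T(p) = (43/25, 27/50)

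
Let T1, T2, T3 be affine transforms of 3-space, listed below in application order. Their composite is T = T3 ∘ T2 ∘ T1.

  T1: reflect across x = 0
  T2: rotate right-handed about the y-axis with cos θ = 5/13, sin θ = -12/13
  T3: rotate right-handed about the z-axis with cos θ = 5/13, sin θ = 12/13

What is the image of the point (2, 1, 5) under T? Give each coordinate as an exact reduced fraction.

T(p) = (-506/169, -775/169, 1/13)

T1 reflect across x = 0: (2, 1, 5) → (-2, 1, 5)
T2 rotate right-handed about the y-axis with cos θ = 5/13, sin θ = -12/13: (-2, 1, 5) → (-70/13, 1, 1/13)
T3 rotate right-handed about the z-axis with cos θ = 5/13, sin θ = 12/13: (-70/13, 1, 1/13) → (-506/169, -775/169, 1/13)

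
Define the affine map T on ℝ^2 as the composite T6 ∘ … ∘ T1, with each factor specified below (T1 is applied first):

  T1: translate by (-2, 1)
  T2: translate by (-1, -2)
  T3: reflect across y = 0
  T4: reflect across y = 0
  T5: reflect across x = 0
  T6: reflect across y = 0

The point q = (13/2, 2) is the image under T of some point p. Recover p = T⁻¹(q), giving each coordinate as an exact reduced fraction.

T1 = [1 0 -2; 0 1 1; 0 0 1]
T2·T1 = [1 0 -3; 0 1 -1; 0 0 1]
T3·…·T1 = [1 0 -3; 0 -1 1; 0 0 1]
T4·…·T1 = [1 0 -3; 0 1 -1; 0 0 1]
T5·…·T1 = [-1 0 3; 0 1 -1; 0 0 1]
T6·…·T1 = [-1 0 3; 0 -1 1; 0 0 1]
det M = 1; M⁻¹ = [-1 0 3; 0 -1 1; 0 0 1]
M⁻¹ · (13/2, 2)ᵀ = (-7/2, -1)ᵀ

p = (-7/2, -1)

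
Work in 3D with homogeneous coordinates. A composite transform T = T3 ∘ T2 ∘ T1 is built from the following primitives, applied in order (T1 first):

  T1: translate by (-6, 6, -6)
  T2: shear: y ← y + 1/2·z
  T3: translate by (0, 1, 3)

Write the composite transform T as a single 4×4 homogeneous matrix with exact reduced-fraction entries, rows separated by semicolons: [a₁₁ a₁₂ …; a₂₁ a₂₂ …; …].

T1 = [1 0 0 -6; 0 1 0 6; 0 0 1 -6; 0 0 0 1]
T2·T1 = [1 0 0 -6; 0 1 1/2 3; 0 0 1 -6; 0 0 0 1]
T3·…·T1 = [1 0 0 -6; 0 1 1/2 4; 0 0 1 -3; 0 0 0 1]

T = [1 0 0 -6; 0 1 1/2 4; 0 0 1 -3; 0 0 0 1]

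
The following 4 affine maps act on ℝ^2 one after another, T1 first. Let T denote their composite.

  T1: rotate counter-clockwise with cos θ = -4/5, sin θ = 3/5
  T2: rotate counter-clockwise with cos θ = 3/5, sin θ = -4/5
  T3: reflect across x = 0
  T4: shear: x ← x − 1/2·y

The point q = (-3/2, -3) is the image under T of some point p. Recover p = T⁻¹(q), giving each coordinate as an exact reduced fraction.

p = (-3, -3)

T1 = [-4/5 -3/5 0; 3/5 -4/5 0; 0 0 1]
T2·T1 = [0 -1 0; 1 0 0; 0 0 1]
T3·…·T1 = [0 1 0; 1 0 0; 0 0 1]
T4·…·T1 = [-1/2 1 0; 1 0 0; 0 0 1]
det M = -1; M⁻¹ = [0 1 0; 1 1/2 0; 0 0 1]
M⁻¹ · (-3/2, -3)ᵀ = (-3, -3)ᵀ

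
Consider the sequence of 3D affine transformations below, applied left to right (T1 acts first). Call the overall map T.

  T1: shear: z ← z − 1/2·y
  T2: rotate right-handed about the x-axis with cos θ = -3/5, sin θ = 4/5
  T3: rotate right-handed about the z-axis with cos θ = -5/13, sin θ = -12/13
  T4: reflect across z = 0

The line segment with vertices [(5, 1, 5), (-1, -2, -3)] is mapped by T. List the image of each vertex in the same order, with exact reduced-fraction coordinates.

image vertices: (-29/5, -3, 19/10), (193/65, -2/13, 2/5)

T1 shear: z ← z − 1/2·y: (5, 1, 5) → (5, 1, 9/2); (-1, -2, -3) → (-1, -2, -2)
T2 rotate right-handed about the x-axis with cos θ = -3/5, sin θ = 4/5: (5, 1, 9/2) → (5, -21/5, -19/10); (-1, -2, -2) → (-1, 14/5, -2/5)
T3 rotate right-handed about the z-axis with cos θ = -5/13, sin θ = -12/13: (5, -21/5, -19/10) → (-29/5, -3, -19/10); (-1, 14/5, -2/5) → (193/65, -2/13, -2/5)
T4 reflect across z = 0: (-29/5, -3, -19/10) → (-29/5, -3, 19/10); (193/65, -2/13, -2/5) → (193/65, -2/13, 2/5)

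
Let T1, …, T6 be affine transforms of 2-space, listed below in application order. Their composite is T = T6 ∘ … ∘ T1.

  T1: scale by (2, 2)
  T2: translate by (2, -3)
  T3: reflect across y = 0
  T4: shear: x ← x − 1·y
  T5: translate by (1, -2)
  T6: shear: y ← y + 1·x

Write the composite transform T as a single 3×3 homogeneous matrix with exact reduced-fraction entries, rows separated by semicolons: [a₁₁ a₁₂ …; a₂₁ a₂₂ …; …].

T = [2 2 0; 2 0 1; 0 0 1]

T1 = [2 0 0; 0 2 0; 0 0 1]
T2·T1 = [2 0 2; 0 2 -3; 0 0 1]
T3·…·T1 = [2 0 2; 0 -2 3; 0 0 1]
T4·…·T1 = [2 2 -1; 0 -2 3; 0 0 1]
T5·…·T1 = [2 2 0; 0 -2 1; 0 0 1]
T6·…·T1 = [2 2 0; 2 0 1; 0 0 1]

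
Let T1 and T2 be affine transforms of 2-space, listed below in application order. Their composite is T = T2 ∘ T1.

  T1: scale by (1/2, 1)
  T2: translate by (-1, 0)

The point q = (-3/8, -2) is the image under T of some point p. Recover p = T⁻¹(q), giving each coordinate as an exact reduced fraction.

p = (5/4, -2)

T1 = [1/2 0 0; 0 1 0; 0 0 1]
T2·T1 = [1/2 0 -1; 0 1 0; 0 0 1]
det M = 1/2; M⁻¹ = [2 0 2; 0 1 0; 0 0 1]
M⁻¹ · (-3/8, -2)ᵀ = (5/4, -2)ᵀ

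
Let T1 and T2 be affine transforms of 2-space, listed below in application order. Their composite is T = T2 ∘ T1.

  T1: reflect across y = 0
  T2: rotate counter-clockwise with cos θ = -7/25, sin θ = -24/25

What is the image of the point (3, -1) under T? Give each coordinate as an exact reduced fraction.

T(p) = (3/25, -79/25)

T1 reflect across y = 0: (3, -1) → (3, 1)
T2 rotate counter-clockwise with cos θ = -7/25, sin θ = -24/25: (3, 1) → (3/25, -79/25)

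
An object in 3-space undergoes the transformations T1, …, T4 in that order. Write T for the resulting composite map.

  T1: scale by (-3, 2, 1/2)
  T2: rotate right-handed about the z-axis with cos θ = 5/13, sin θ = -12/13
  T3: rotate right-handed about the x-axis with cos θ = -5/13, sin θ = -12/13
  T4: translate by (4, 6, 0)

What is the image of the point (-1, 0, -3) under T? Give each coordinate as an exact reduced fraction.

T1 scale by (-3, 2, 1/2): (-1, 0, -3) → (3, 0, -3/2)
T2 rotate right-handed about the z-axis with cos θ = 5/13, sin θ = -12/13: (3, 0, -3/2) → (15/13, -36/13, -3/2)
T3 rotate right-handed about the x-axis with cos θ = -5/13, sin θ = -12/13: (15/13, -36/13, -3/2) → (15/13, -54/169, 1059/338)
T4 translate by (4, 6, 0): (15/13, -54/169, 1059/338) → (67/13, 960/169, 1059/338)

T(p) = (67/13, 960/169, 1059/338)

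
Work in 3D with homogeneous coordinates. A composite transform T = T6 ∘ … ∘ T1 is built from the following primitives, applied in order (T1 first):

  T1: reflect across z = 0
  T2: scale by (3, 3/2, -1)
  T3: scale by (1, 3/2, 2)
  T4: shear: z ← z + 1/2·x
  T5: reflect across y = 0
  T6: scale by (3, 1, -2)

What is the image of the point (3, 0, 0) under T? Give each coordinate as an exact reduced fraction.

T(p) = (27, 0, -9)

T1 reflect across z = 0: (3, 0, 0) → (3, 0, 0)
T2 scale by (3, 3/2, -1): (3, 0, 0) → (9, 0, 0)
T3 scale by (1, 3/2, 2): (9, 0, 0) → (9, 0, 0)
T4 shear: z ← z + 1/2·x: (9, 0, 0) → (9, 0, 9/2)
T5 reflect across y = 0: (9, 0, 9/2) → (9, 0, 9/2)
T6 scale by (3, 1, -2): (9, 0, 9/2) → (27, 0, -9)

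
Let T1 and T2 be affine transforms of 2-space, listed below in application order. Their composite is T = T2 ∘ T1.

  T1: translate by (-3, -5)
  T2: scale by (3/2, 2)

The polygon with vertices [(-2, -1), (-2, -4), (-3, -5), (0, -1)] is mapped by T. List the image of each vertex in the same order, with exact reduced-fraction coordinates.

T1 translate by (-3, -5): (-2, -1) → (-5, -6); (-2, -4) → (-5, -9); (-3, -5) → (-6, -10); (0, -1) → (-3, -6)
T2 scale by (3/2, 2): (-5, -6) → (-15/2, -12); (-5, -9) → (-15/2, -18); (-6, -10) → (-9, -20); (-3, -6) → (-9/2, -12)

image vertices: (-15/2, -12), (-15/2, -18), (-9, -20), (-9/2, -12)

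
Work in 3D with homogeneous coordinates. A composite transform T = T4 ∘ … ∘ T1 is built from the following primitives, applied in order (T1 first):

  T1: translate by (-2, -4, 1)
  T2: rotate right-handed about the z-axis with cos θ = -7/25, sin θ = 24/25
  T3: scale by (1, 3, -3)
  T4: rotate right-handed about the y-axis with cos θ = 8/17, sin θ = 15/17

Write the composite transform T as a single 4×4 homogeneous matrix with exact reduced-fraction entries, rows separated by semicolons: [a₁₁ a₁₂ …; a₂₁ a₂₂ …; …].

T = [-56/425 -192/425 -45/17 -49/85; 72/25 -21/25 0 -12/5; 21/85 72/85 -24/17 -90/17; 0 0 0 1]

T1 = [1 0 0 -2; 0 1 0 -4; 0 0 1 1; 0 0 0 1]
T2·T1 = [-7/25 -24/25 0 22/5; 24/25 -7/25 0 -4/5; 0 0 1 1; 0 0 0 1]
T3·…·T1 = [-7/25 -24/25 0 22/5; 72/25 -21/25 0 -12/5; 0 0 -3 -3; 0 0 0 1]
T4·…·T1 = [-56/425 -192/425 -45/17 -49/85; 72/25 -21/25 0 -12/5; 21/85 72/85 -24/17 -90/17; 0 0 0 1]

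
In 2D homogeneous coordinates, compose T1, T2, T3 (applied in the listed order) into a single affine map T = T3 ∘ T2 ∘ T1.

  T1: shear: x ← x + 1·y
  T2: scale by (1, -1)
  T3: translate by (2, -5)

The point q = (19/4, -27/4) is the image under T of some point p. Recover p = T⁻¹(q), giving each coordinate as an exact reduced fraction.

T1 = [1 1 0; 0 1 0; 0 0 1]
T2·T1 = [1 1 0; 0 -1 0; 0 0 1]
T3·…·T1 = [1 1 2; 0 -1 -5; 0 0 1]
det M = -1; M⁻¹ = [1 1 3; 0 -1 -5; 0 0 1]
M⁻¹ · (19/4, -27/4)ᵀ = (1, 7/4)ᵀ

p = (1, 7/4)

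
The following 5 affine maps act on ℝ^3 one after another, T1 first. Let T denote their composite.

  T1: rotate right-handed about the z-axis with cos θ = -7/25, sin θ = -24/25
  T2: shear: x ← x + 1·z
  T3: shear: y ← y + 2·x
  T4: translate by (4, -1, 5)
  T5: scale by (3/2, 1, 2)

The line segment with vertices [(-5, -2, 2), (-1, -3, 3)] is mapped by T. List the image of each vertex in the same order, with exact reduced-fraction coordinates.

T1 rotate right-handed about the z-axis with cos θ = -7/25, sin θ = -24/25: (-5, -2, 2) → (-13/25, 134/25, 2); (-1, -3, 3) → (-13/5, 9/5, 3)
T2 shear: x ← x + 1·z: (-13/25, 134/25, 2) → (37/25, 134/25, 2); (-13/5, 9/5, 3) → (2/5, 9/5, 3)
T3 shear: y ← y + 2·x: (37/25, 134/25, 2) → (37/25, 208/25, 2); (2/5, 9/5, 3) → (2/5, 13/5, 3)
T4 translate by (4, -1, 5): (37/25, 208/25, 2) → (137/25, 183/25, 7); (2/5, 13/5, 3) → (22/5, 8/5, 8)
T5 scale by (3/2, 1, 2): (137/25, 183/25, 7) → (411/50, 183/25, 14); (22/5, 8/5, 8) → (33/5, 8/5, 16)

image vertices: (411/50, 183/25, 14), (33/5, 8/5, 16)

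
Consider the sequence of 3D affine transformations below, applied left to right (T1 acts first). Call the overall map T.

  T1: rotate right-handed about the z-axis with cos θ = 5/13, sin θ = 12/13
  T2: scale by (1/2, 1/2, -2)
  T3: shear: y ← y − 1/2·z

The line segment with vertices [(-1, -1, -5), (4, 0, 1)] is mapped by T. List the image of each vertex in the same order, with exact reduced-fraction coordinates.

image vertices: (7/26, -147/26, 10), (10/13, 37/13, -2)

T1 rotate right-handed about the z-axis with cos θ = 5/13, sin θ = 12/13: (-1, -1, -5) → (7/13, -17/13, -5); (4, 0, 1) → (20/13, 48/13, 1)
T2 scale by (1/2, 1/2, -2): (7/13, -17/13, -5) → (7/26, -17/26, 10); (20/13, 48/13, 1) → (10/13, 24/13, -2)
T3 shear: y ← y − 1/2·z: (7/26, -17/26, 10) → (7/26, -147/26, 10); (10/13, 24/13, -2) → (10/13, 37/13, -2)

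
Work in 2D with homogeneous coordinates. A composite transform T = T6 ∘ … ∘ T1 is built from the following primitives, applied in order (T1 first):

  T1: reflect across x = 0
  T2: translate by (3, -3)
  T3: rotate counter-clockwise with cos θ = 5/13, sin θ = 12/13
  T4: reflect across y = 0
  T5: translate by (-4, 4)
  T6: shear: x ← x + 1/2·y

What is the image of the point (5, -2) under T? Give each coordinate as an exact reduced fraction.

T(p) = (97/26, 101/13)

T1 reflect across x = 0: (5, -2) → (-5, -2)
T2 translate by (3, -3): (-5, -2) → (-2, -5)
T3 rotate counter-clockwise with cos θ = 5/13, sin θ = 12/13: (-2, -5) → (50/13, -49/13)
T4 reflect across y = 0: (50/13, -49/13) → (50/13, 49/13)
T5 translate by (-4, 4): (50/13, 49/13) → (-2/13, 101/13)
T6 shear: x ← x + 1/2·y: (-2/13, 101/13) → (97/26, 101/13)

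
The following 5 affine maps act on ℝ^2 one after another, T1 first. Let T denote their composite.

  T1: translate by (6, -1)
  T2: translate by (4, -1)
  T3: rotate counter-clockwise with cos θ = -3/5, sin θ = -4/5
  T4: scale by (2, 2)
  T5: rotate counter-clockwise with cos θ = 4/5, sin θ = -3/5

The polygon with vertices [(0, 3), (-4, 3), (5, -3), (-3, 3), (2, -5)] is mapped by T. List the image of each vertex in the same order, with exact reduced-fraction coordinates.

image vertices: (-466/25, -188/25), (-274/25, -132/25), (-158/5, 6/5), (-322/25, -146/25), (-674/25, 168/25)

T1 translate by (6, -1): (0, 3) → (6, 2); (-4, 3) → (2, 2); (5, -3) → (11, -4); (-3, 3) → (3, 2); (2, -5) → (8, -6)
T2 translate by (4, -1): (6, 2) → (10, 1); (2, 2) → (6, 1); (11, -4) → (15, -5); (3, 2) → (7, 1); (8, -6) → (12, -7)
T3 rotate counter-clockwise with cos θ = -3/5, sin θ = -4/5: (10, 1) → (-26/5, -43/5); (6, 1) → (-14/5, -27/5); (15, -5) → (-13, -9); (7, 1) → (-17/5, -31/5); (12, -7) → (-64/5, -27/5)
T4 scale by (2, 2): (-26/5, -43/5) → (-52/5, -86/5); (-14/5, -27/5) → (-28/5, -54/5); (-13, -9) → (-26, -18); (-17/5, -31/5) → (-34/5, -62/5); (-64/5, -27/5) → (-128/5, -54/5)
T5 rotate counter-clockwise with cos θ = 4/5, sin θ = -3/5: (-52/5, -86/5) → (-466/25, -188/25); (-28/5, -54/5) → (-274/25, -132/25); (-26, -18) → (-158/5, 6/5); (-34/5, -62/5) → (-322/25, -146/25); (-128/5, -54/5) → (-674/25, 168/25)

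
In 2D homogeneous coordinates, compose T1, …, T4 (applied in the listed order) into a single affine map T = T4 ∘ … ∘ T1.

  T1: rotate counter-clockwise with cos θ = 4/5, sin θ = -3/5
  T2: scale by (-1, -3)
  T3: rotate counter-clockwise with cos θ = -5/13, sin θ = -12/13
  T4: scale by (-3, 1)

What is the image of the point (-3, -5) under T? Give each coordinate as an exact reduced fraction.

T(p) = (-783/65, -489/65)

T1 rotate counter-clockwise with cos θ = 4/5, sin θ = -3/5: (-3, -5) → (-27/5, -11/5)
T2 scale by (-1, -3): (-27/5, -11/5) → (27/5, 33/5)
T3 rotate counter-clockwise with cos θ = -5/13, sin θ = -12/13: (27/5, 33/5) → (261/65, -489/65)
T4 scale by (-3, 1): (261/65, -489/65) → (-783/65, -489/65)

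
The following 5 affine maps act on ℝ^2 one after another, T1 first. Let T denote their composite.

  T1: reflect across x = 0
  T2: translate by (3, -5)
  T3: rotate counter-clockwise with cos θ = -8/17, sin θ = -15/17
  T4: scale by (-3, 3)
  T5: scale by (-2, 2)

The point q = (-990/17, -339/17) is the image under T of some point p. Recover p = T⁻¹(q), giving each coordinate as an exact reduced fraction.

p = (-9/2, -2)

T1 = [-1 0 0; 0 1 0; 0 0 1]
T2·T1 = [-1 0 3; 0 1 -5; 0 0 1]
T3·…·T1 = [8/17 15/17 -99/17; 15/17 -8/17 -5/17; 0 0 1]
T4·…·T1 = [-24/17 -45/17 297/17; 45/17 -24/17 -15/17; 0 0 1]
T5·…·T1 = [48/17 90/17 -594/17; 90/17 -48/17 -30/17; 0 0 1]
det M = -36; M⁻¹ = [4/51 5/34 3; 5/34 -4/51 5; 0 0 1]
M⁻¹ · (-990/17, -339/17)ᵀ = (-9/2, -2)ᵀ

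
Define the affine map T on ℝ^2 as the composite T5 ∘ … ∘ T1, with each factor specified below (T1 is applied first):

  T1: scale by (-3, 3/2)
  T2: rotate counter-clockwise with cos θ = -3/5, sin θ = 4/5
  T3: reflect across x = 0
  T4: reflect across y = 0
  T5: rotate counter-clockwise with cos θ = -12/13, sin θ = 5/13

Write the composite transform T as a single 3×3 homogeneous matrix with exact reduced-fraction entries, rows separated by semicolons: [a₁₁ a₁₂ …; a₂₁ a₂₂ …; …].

T = [48/65 -189/130 0; -189/65 -24/65 0; 0 0 1]

T1 = [-3 0 0; 0 3/2 0; 0 0 1]
T2·T1 = [9/5 -6/5 0; -12/5 -9/10 0; 0 0 1]
T3·…·T1 = [-9/5 6/5 0; -12/5 -9/10 0; 0 0 1]
T4·…·T1 = [-9/5 6/5 0; 12/5 9/10 0; 0 0 1]
T5·…·T1 = [48/65 -189/130 0; -189/65 -24/65 0; 0 0 1]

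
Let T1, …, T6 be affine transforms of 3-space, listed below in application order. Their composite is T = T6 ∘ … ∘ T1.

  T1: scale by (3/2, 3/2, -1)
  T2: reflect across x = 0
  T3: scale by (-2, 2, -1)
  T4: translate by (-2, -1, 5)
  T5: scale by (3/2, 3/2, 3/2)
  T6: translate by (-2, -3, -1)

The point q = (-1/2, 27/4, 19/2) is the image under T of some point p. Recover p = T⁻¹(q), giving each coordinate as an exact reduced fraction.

p = (1, 5/2, 2)

T1 = [3/2 0 0 0; 0 3/2 0 0; 0 0 -1 0; 0 0 0 1]
T2·T1 = [-3/2 0 0 0; 0 3/2 0 0; 0 0 -1 0; 0 0 0 1]
T3·…·T1 = [3 0 0 0; 0 3 0 0; 0 0 1 0; 0 0 0 1]
T4·…·T1 = [3 0 0 -2; 0 3 0 -1; 0 0 1 5; 0 0 0 1]
T5·…·T1 = [9/2 0 0 -3; 0 9/2 0 -3/2; 0 0 3/2 15/2; 0 0 0 1]
T6·…·T1 = [9/2 0 0 -5; 0 9/2 0 -9/2; 0 0 3/2 13/2; 0 0 0 1]
det M = 243/8; M⁻¹ = [2/9 0 0 10/9; 0 2/9 0 1; 0 0 2/3 -13/3; 0 0 0 1]
M⁻¹ · (-1/2, 27/4, 19/2)ᵀ = (1, 5/2, 2)ᵀ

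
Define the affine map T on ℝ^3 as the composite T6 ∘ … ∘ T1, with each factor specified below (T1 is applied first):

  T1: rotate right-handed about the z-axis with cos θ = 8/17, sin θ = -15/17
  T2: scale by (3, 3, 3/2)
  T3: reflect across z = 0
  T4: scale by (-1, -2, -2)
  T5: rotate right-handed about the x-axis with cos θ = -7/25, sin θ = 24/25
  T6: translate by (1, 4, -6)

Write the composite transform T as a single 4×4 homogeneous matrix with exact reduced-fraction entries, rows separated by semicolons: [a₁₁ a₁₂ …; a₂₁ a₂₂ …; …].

T = [-24/17 -45/17 0 1; -126/85 336/425 -72/25 4; 432/85 -1152/425 -21/25 -6; 0 0 0 1]

T1 = [8/17 15/17 0 0; -15/17 8/17 0 0; 0 0 1 0; 0 0 0 1]
T2·T1 = [24/17 45/17 0 0; -45/17 24/17 0 0; 0 0 3/2 0; 0 0 0 1]
T3·…·T1 = [24/17 45/17 0 0; -45/17 24/17 0 0; 0 0 -3/2 0; 0 0 0 1]
T4·…·T1 = [-24/17 -45/17 0 0; 90/17 -48/17 0 0; 0 0 3 0; 0 0 0 1]
T5·…·T1 = [-24/17 -45/17 0 0; -126/85 336/425 -72/25 0; 432/85 -1152/425 -21/25 0; 0 0 0 1]
T6·…·T1 = [-24/17 -45/17 0 1; -126/85 336/425 -72/25 4; 432/85 -1152/425 -21/25 -6; 0 0 0 1]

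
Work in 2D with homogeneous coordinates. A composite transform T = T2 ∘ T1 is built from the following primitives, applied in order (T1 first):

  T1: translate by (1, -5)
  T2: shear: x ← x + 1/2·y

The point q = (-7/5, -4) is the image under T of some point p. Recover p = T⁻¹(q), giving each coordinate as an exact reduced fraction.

T1 = [1 0 1; 0 1 -5; 0 0 1]
T2·T1 = [1 1/2 -3/2; 0 1 -5; 0 0 1]
det M = 1; M⁻¹ = [1 -1/2 -1; 0 1 5; 0 0 1]
M⁻¹ · (-7/5, -4)ᵀ = (-2/5, 1)ᵀ

p = (-2/5, 1)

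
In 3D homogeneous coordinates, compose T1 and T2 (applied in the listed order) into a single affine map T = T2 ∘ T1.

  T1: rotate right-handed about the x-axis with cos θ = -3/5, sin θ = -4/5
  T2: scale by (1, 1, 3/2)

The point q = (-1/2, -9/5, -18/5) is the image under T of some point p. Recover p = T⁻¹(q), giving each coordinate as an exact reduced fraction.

p = (-1/2, 3, 0)

T1 = [1 0 0 0; 0 -3/5 4/5 0; 0 -4/5 -3/5 0; 0 0 0 1]
T2·T1 = [1 0 0 0; 0 -3/5 4/5 0; 0 -6/5 -9/10 0; 0 0 0 1]
det M = 3/2; M⁻¹ = [1 0 0 0; 0 -3/5 -8/15 0; 0 4/5 -2/5 0; 0 0 0 1]
M⁻¹ · (-1/2, -9/5, -18/5)ᵀ = (-1/2, 3, 0)ᵀ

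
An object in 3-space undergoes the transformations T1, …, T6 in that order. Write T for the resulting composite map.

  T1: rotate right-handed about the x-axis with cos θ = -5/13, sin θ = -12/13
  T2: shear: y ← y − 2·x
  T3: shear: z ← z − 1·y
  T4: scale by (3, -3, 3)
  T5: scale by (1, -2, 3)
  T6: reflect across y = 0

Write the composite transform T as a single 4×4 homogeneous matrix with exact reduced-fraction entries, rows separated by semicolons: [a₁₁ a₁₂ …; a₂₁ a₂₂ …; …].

T = [3 0 0 0; 12 30/13 -72/13 0; 18 -63/13 -153/13 0; 0 0 0 1]

T1 = [1 0 0 0; 0 -5/13 12/13 0; 0 -12/13 -5/13 0; 0 0 0 1]
T2·T1 = [1 0 0 0; -2 -5/13 12/13 0; 0 -12/13 -5/13 0; 0 0 0 1]
T3·…·T1 = [1 0 0 0; -2 -5/13 12/13 0; 2 -7/13 -17/13 0; 0 0 0 1]
T4·…·T1 = [3 0 0 0; 6 15/13 -36/13 0; 6 -21/13 -51/13 0; 0 0 0 1]
T5·…·T1 = [3 0 0 0; -12 -30/13 72/13 0; 18 -63/13 -153/13 0; 0 0 0 1]
T6·…·T1 = [3 0 0 0; 12 30/13 -72/13 0; 18 -63/13 -153/13 0; 0 0 0 1]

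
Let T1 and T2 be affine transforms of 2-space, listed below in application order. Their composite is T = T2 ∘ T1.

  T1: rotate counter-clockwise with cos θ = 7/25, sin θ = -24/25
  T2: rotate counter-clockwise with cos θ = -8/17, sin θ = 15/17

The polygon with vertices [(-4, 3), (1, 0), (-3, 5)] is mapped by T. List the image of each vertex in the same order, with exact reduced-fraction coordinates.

T1 rotate counter-clockwise with cos θ = 7/25, sin θ = -24/25: (-4, 3) → (44/25, 117/25); (1, 0) → (7/25, -24/25); (-3, 5) → (99/25, 107/25)
T2 rotate counter-clockwise with cos θ = -8/17, sin θ = 15/17: (44/25, 117/25) → (-2107/425, -276/425); (7/25, -24/25) → (304/425, 297/425); (99/25, 107/25) → (-141/25, 37/25)

image vertices: (-2107/425, -276/425), (304/425, 297/425), (-141/25, 37/25)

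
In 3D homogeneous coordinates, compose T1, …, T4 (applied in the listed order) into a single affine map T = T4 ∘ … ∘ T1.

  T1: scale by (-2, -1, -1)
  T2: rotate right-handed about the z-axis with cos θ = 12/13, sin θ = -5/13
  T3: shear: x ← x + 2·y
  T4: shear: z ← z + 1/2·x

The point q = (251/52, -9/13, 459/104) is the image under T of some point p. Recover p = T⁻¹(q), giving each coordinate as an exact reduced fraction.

p = (-3, -7/4, -2)

T1 = [-2 0 0 0; 0 -1 0 0; 0 0 -1 0; 0 0 0 1]
T2·T1 = [-24/13 -5/13 0 0; 10/13 -12/13 0 0; 0 0 -1 0; 0 0 0 1]
T3·…·T1 = [-4/13 -29/13 0 0; 10/13 -12/13 0 0; 0 0 -1 0; 0 0 0 1]
T4·…·T1 = [-4/13 -29/13 0 0; 10/13 -12/13 0 0; -2/13 -29/26 -1 0; 0 0 0 1]
det M = -2; M⁻¹ = [-6/13 29/26 0 0; -5/13 -2/13 0 0; 1/2 0 -1 0; 0 0 0 1]
M⁻¹ · (251/52, -9/13, 459/104)ᵀ = (-3, -7/4, -2)ᵀ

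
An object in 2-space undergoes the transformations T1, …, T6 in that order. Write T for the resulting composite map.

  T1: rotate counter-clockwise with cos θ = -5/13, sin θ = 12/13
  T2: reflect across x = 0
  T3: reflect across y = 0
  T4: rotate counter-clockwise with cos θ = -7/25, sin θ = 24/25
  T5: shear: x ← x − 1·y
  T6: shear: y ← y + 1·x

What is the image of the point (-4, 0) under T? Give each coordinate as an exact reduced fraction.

T(p) = (-196/325, -1012/325)

T1 rotate counter-clockwise with cos θ = -5/13, sin θ = 12/13: (-4, 0) → (20/13, -48/13)
T2 reflect across x = 0: (20/13, -48/13) → (-20/13, -48/13)
T3 reflect across y = 0: (-20/13, -48/13) → (-20/13, 48/13)
T4 rotate counter-clockwise with cos θ = -7/25, sin θ = 24/25: (-20/13, 48/13) → (-1012/325, -816/325)
T5 shear: x ← x − 1·y: (-1012/325, -816/325) → (-196/325, -816/325)
T6 shear: y ← y + 1·x: (-196/325, -816/325) → (-196/325, -1012/325)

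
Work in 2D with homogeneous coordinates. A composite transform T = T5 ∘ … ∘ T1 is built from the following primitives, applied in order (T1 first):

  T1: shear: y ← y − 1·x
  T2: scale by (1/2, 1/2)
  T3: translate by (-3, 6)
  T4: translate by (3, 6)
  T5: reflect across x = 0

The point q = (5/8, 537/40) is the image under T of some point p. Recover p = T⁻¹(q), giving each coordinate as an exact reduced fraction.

p = (-5/4, 8/5)

T1 = [1 0 0; -1 1 0; 0 0 1]
T2·T1 = [1/2 0 0; -1/2 1/2 0; 0 0 1]
T3·…·T1 = [1/2 0 -3; -1/2 1/2 6; 0 0 1]
T4·…·T1 = [1/2 0 0; -1/2 1/2 12; 0 0 1]
T5·…·T1 = [-1/2 0 0; -1/2 1/2 12; 0 0 1]
det M = -1/4; M⁻¹ = [-2 0 0; -2 2 -24; 0 0 1]
M⁻¹ · (5/8, 537/40)ᵀ = (-5/4, 8/5)ᵀ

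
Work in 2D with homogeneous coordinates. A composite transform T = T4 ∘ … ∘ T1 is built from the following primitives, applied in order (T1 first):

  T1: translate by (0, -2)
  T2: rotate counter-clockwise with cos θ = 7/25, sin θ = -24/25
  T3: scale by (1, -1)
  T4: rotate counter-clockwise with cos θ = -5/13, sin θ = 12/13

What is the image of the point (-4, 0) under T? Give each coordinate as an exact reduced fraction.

T(p) = (1364/325, -502/325)

T1 translate by (0, -2): (-4, 0) → (-4, -2)
T2 rotate counter-clockwise with cos θ = 7/25, sin θ = -24/25: (-4, -2) → (-76/25, 82/25)
T3 scale by (1, -1): (-76/25, 82/25) → (-76/25, -82/25)
T4 rotate counter-clockwise with cos θ = -5/13, sin θ = 12/13: (-76/25, -82/25) → (1364/325, -502/325)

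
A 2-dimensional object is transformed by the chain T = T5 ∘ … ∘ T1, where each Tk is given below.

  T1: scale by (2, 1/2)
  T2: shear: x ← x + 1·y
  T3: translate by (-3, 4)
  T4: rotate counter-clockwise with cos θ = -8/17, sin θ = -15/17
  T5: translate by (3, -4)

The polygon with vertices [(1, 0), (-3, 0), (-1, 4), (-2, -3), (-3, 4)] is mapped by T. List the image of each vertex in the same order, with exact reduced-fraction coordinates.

image vertices: (7, -5), (183/17, 35/17), (165/17, -71/17), (313/34, 79/34), (197/17, -11/17)

T1 scale by (2, 1/2): (1, 0) → (2, 0); (-3, 0) → (-6, 0); (-1, 4) → (-2, 2); (-2, -3) → (-4, -3/2); (-3, 4) → (-6, 2)
T2 shear: x ← x + 1·y: (2, 0) → (2, 0); (-6, 0) → (-6, 0); (-2, 2) → (0, 2); (-4, -3/2) → (-11/2, -3/2); (-6, 2) → (-4, 2)
T3 translate by (-3, 4): (2, 0) → (-1, 4); (-6, 0) → (-9, 4); (0, 2) → (-3, 6); (-11/2, -3/2) → (-17/2, 5/2); (-4, 2) → (-7, 6)
T4 rotate counter-clockwise with cos θ = -8/17, sin θ = -15/17: (-1, 4) → (4, -1); (-9, 4) → (132/17, 103/17); (-3, 6) → (114/17, -3/17); (-17/2, 5/2) → (211/34, 215/34); (-7, 6) → (146/17, 57/17)
T5 translate by (3, -4): (4, -1) → (7, -5); (132/17, 103/17) → (183/17, 35/17); (114/17, -3/17) → (165/17, -71/17); (211/34, 215/34) → (313/34, 79/34); (146/17, 57/17) → (197/17, -11/17)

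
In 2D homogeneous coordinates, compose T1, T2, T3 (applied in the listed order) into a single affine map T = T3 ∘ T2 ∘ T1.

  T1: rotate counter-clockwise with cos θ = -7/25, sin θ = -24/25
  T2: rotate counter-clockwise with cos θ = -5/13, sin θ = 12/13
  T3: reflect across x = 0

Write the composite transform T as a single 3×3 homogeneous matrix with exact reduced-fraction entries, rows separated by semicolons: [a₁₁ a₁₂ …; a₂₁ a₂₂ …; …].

T1 = [-7/25 24/25 0; -24/25 -7/25 0; 0 0 1]
T2·T1 = [323/325 -36/325 0; 36/325 323/325 0; 0 0 1]
T3·…·T1 = [-323/325 36/325 0; 36/325 323/325 0; 0 0 1]

T = [-323/325 36/325 0; 36/325 323/325 0; 0 0 1]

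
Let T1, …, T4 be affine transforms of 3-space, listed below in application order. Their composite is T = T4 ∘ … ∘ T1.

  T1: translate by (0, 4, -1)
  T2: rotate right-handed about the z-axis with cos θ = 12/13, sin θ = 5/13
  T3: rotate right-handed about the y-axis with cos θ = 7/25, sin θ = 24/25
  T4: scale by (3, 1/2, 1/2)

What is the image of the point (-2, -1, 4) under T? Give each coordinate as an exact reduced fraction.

T(p) = (153/25, 1, 93/50)

T1 translate by (0, 4, -1): (-2, -1, 4) → (-2, 3, 3)
T2 rotate right-handed about the z-axis with cos θ = 12/13, sin θ = 5/13: (-2, 3, 3) → (-3, 2, 3)
T3 rotate right-handed about the y-axis with cos θ = 7/25, sin θ = 24/25: (-3, 2, 3) → (51/25, 2, 93/25)
T4 scale by (3, 1/2, 1/2): (51/25, 2, 93/25) → (153/25, 1, 93/50)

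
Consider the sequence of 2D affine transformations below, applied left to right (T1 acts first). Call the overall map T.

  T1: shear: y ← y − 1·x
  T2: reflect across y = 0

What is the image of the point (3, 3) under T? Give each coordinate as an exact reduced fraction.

T(p) = (3, 0)

T1 shear: y ← y − 1·x: (3, 3) → (3, 0)
T2 reflect across y = 0: (3, 0) → (3, 0)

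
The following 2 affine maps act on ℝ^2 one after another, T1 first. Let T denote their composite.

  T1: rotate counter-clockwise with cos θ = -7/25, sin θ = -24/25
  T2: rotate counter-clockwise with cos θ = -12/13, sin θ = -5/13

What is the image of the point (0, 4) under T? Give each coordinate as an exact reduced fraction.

T1 rotate counter-clockwise with cos θ = -7/25, sin θ = -24/25: (0, 4) → (96/25, -28/25)
T2 rotate counter-clockwise with cos θ = -12/13, sin θ = -5/13: (96/25, -28/25) → (-1292/325, -144/325)

T(p) = (-1292/325, -144/325)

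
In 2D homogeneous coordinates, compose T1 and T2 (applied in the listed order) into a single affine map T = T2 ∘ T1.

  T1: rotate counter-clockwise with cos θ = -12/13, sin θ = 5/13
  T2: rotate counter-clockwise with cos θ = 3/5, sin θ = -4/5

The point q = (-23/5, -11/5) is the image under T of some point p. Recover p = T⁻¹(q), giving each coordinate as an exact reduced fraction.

T1 = [-12/13 -5/13 0; 5/13 -12/13 0; 0 0 1]
T2·T1 = [-16/65 -63/65 0; 63/65 -16/65 0; 0 0 1]
det M = 1; M⁻¹ = [-16/65 63/65 0; -63/65 -16/65 0; 0 0 1]
M⁻¹ · (-23/5, -11/5)ᵀ = (-1, 5)ᵀ

p = (-1, 5)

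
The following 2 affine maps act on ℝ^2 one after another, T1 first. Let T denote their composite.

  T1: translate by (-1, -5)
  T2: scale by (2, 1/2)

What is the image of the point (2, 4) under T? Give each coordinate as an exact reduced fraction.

T(p) = (2, -1/2)

T1 translate by (-1, -5): (2, 4) → (1, -1)
T2 scale by (2, 1/2): (1, -1) → (2, -1/2)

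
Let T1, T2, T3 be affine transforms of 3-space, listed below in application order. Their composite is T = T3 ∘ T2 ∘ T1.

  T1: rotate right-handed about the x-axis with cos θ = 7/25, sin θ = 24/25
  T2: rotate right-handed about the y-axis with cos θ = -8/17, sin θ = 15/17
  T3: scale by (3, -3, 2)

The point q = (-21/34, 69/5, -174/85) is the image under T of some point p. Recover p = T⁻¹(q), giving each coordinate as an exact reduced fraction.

T1 = [1 0 0 0; 0 7/25 -24/25 0; 0 24/25 7/25 0; 0 0 0 1]
T2·T1 = [-8/17 72/85 21/85 0; 0 7/25 -24/25 0; -15/17 -192/425 -56/425 0; 0 0 0 1]
T3·…·T1 = [-24/17 216/85 63/85 0; 0 -21/25 72/25 0; -30/17 -384/425 -112/425 0; 0 0 0 1]
det M = -18; M⁻¹ = [-8/51 0 -15/34 0; 24/85 -7/75 -96/425 0; 7/85 8/25 -28/425 0; 0 0 0 1]
M⁻¹ · (-21/34, 69/5, -174/85)ᵀ = (1, -1, 9/2)ᵀ

p = (1, -1, 9/2)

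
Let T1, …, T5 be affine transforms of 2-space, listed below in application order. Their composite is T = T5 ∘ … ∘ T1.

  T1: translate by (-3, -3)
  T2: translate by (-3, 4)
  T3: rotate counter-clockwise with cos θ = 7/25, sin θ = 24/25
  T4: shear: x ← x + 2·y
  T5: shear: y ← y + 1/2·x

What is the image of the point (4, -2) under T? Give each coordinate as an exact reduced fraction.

T(p) = (-4, -21/5)

T1 translate by (-3, -3): (4, -2) → (1, -5)
T2 translate by (-3, 4): (1, -5) → (-2, -1)
T3 rotate counter-clockwise with cos θ = 7/25, sin θ = 24/25: (-2, -1) → (2/5, -11/5)
T4 shear: x ← x + 2·y: (2/5, -11/5) → (-4, -11/5)
T5 shear: y ← y + 1/2·x: (-4, -11/5) → (-4, -21/5)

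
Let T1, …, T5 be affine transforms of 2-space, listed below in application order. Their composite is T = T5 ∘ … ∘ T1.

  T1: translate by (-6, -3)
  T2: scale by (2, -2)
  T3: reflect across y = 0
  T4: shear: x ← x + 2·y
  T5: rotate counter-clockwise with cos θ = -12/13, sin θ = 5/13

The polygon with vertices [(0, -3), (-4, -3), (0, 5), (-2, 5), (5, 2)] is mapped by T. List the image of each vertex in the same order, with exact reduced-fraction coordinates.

image vertices: (492/13, -36/13), (588/13, -76/13), (28/13, -68/13), (76/13, -88/13), (82/13, -6/13)

T1 translate by (-6, -3): (0, -3) → (-6, -6); (-4, -3) → (-10, -6); (0, 5) → (-6, 2); (-2, 5) → (-8, 2); (5, 2) → (-1, -1)
T2 scale by (2, -2): (-6, -6) → (-12, 12); (-10, -6) → (-20, 12); (-6, 2) → (-12, -4); (-8, 2) → (-16, -4); (-1, -1) → (-2, 2)
T3 reflect across y = 0: (-12, 12) → (-12, -12); (-20, 12) → (-20, -12); (-12, -4) → (-12, 4); (-16, -4) → (-16, 4); (-2, 2) → (-2, -2)
T4 shear: x ← x + 2·y: (-12, -12) → (-36, -12); (-20, -12) → (-44, -12); (-12, 4) → (-4, 4); (-16, 4) → (-8, 4); (-2, -2) → (-6, -2)
T5 rotate counter-clockwise with cos θ = -12/13, sin θ = 5/13: (-36, -12) → (492/13, -36/13); (-44, -12) → (588/13, -76/13); (-4, 4) → (28/13, -68/13); (-8, 4) → (76/13, -88/13); (-6, -2) → (82/13, -6/13)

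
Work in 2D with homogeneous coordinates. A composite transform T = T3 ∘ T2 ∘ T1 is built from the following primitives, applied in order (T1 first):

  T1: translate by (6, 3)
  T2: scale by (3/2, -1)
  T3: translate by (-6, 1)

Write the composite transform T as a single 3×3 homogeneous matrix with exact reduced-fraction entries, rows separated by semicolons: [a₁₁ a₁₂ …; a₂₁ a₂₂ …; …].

T = [3/2 0 3; 0 -1 -2; 0 0 1]

T1 = [1 0 6; 0 1 3; 0 0 1]
T2·T1 = [3/2 0 9; 0 -1 -3; 0 0 1]
T3·…·T1 = [3/2 0 3; 0 -1 -2; 0 0 1]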